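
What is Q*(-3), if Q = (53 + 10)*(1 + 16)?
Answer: -3213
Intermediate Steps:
Q = 1071 (Q = 63*17 = 1071)
Q*(-3) = 1071*(-3) = -3213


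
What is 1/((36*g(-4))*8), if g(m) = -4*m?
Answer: 1/4608 ≈ 0.00021701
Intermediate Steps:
1/((36*g(-4))*8) = 1/((36*(-4*(-4)))*8) = 1/((36*16)*8) = 1/(576*8) = 1/4608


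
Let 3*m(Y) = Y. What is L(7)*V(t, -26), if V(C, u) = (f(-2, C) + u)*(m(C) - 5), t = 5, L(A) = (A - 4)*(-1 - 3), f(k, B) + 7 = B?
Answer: -1120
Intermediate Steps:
f(k, B) = -7 + B
m(Y) = Y/3
L(A) = 16 - 4*A (L(A) = (-4 + A)*(-4) = 16 - 4*A)
V(C, u) = (-5 + C/3)*(-7 + C + u) (V(C, u) = ((-7 + C) + u)*(C/3 - 5) = (-7 + C + u)*(-5 + C/3) = (-5 + C/3)*(-7 + C + u))
L(7)*V(t, -26) = (16 - 4*7)*(35 - 5*(-26) - 22/3*5 + (⅓)*5² + (⅓)*5*(-26)) = (16 - 28)*(35 + 130 - 110/3 + (⅓)*25 - 130/3) = -12*(35 + 130 - 110/3 + 25/3 - 130/3) = -12*280/3 = -1120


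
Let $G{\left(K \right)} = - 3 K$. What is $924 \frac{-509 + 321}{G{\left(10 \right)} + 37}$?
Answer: $-24816$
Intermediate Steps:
$924 \frac{-509 + 321}{G{\left(10 \right)} + 37} = 924 \frac{-509 + 321}{\left(-3\right) 10 + 37} = 924 \left(- \frac{188}{-30 + 37}\right) = 924 \left(- \frac{188}{7}\right) = -24816$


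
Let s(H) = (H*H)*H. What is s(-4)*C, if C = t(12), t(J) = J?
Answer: -768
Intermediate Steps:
C = 12
s(H) = H**3 (s(H) = H**2*H = H**3)
s(-4)*C = (-4)**3*12 = -64*12 = -768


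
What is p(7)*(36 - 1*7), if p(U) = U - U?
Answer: 0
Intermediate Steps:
p(U) = 0
p(7)*(36 - 1*7) = 0*(36 - 1*7) = 0*(36 - 7) = 0*29 = 0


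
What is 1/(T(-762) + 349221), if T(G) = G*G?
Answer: 1/929865 ≈ 1.0754e-6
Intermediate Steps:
T(G) = G²
1/(T(-762) + 349221) = 1/((-762)² + 349221) = 1/(580644 + 349221) = 1/929865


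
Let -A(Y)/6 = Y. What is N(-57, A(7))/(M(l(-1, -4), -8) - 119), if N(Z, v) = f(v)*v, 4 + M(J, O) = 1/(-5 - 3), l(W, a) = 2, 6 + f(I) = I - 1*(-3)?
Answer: -3024/197 ≈ -15.350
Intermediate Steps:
f(I) = -3 + I (f(I) = -6 + (I - 1*(-3)) = -6 + (I + 3) = -6 + (3 + I) = -3 + I)
A(Y) = -6*Y
M(J, O) = -33/8 (M(J, O) = -4 + 1/(-5 - 3) = -4 + 1/(-8) = -4 - ⅛ = -33/8)
N(Z, v) = v*(-3 + v) (N(Z, v) = (-3 + v)*v = v*(-3 + v))
N(-57, A(7))/(M(l(-1, -4), -8) - 119) = ((-6*7)*(-3 - 6*7))/(-33/8 - 119) = (-42*(-3 - 42))/(-985/8) = -(-336)*(-45)/985 = -8/985*1890 = -3024/197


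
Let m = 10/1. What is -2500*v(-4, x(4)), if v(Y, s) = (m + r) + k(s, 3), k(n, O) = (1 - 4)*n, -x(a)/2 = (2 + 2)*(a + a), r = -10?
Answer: -480000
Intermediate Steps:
m = 10 (m = 10*1 = 10)
x(a) = -16*a (x(a) = -2*(2 + 2)*(a + a) = -8*2*a = -16*a)
k(n, O) = -3*n
v(Y, s) = -3*s (v(Y, s) = (10 - 10) - 3*s = 0 - 3*s = -3*s)
-2500*v(-4, x(4)) = -(-7500)*(-16*4) = -(-7500)*(-64) = -2500*192 = -480000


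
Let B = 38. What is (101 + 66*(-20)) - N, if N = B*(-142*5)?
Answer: 25761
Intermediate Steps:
N = -26980 (N = 38*(-142*5) = 38*(-710) = -26980)
(101 + 66*(-20)) - N = (101 + 66*(-20)) - 1*(-26980) = (101 - 1320) + 26980 = -1219 + 26980 = 25761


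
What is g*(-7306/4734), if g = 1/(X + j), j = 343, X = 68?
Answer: -3653/972837 ≈ -0.0037550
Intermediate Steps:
g = 1/411 (g = 1/(68 + 343) = 1/411 ≈ 0.0024331)
g*(-7306/4734) = (-7306/4734)/411 = (-7306*1/4734)/411 = (1/411)*(-3653/2367) = -3653/972837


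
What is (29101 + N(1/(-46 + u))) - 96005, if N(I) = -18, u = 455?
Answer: -66922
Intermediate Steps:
(29101 + N(1/(-46 + u))) - 96005 = (29101 - 18) - 96005 = 29083 - 96005 = -66922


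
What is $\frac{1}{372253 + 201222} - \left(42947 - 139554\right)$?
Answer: $\frac{55401699326}{573475} \approx 96607.0$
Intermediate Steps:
$\frac{1}{372253 + 201222} - \left(42947 - 139554\right) = \frac{1}{573475} - -96607 = \frac{1}{573475} + 96607 = \frac{55401699326}{573475}$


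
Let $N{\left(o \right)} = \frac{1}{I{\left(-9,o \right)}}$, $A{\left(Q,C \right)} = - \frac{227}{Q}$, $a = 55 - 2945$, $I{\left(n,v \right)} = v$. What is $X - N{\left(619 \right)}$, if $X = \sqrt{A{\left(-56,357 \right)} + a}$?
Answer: $- \frac{1}{619} + \frac{3 i \sqrt{251398}}{28} \approx -0.0016155 + 53.721 i$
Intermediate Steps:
$a = -2890$ ($a = 55 - 2945 = -2890$)
$N{\left(o \right)} = \frac{1}{o}$
$X = \frac{3 i \sqrt{251398}}{28}$ ($X = \sqrt{- \frac{227}{-56} - 2890} = \sqrt{\left(-227\right) \left(- \frac{1}{56}\right) - 2890} = \sqrt{\frac{227}{56} - 2890} = \sqrt{- \frac{161613}{56}} = \frac{3 i \sqrt{251398}}{28} \approx 53.721 i$)
$X - N{\left(619 \right)} = \frac{3 i \sqrt{251398}}{28} - \frac{1}{619} = - \frac{1}{619} + \frac{3 i \sqrt{251398}}{28}$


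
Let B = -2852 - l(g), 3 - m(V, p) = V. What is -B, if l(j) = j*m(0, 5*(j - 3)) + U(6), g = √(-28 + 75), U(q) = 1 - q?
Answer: 2847 + 3*√47 ≈ 2867.6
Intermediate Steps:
m(V, p) = 3 - V
g = √47 ≈ 6.8557
l(j) = -5 + 3*j (l(j) = j*(3 - 1*0) + (1 - 1*6) = j*(3 + 0) + (1 - 6) = j*3 - 5 = 3*j - 5 = -5 + 3*j)
B = -2847 - 3*√47 (B = -2852 - (-5 + 3*√47) = -2852 + (5 - 3*√47) = -2847 - 3*√47 ≈ -2867.6)
-B = -(-2847 - 3*√47) = 2847 + 3*√47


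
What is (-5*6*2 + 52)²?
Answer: 64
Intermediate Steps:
(-5*6*2 + 52)² = (-30*2 + 52)² = (-60 + 52)² = (-8)² = 64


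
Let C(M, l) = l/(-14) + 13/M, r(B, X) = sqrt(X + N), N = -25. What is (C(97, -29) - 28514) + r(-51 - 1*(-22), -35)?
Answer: -38719017/1358 + 2*I*sqrt(15) ≈ -28512.0 + 7.746*I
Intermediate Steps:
r(B, X) = sqrt(-25 + X) (r(B, X) = sqrt(X - 25) = sqrt(-25 + X))
C(M, l) = 13/M - l/14 (C(M, l) = l*(-1/14) + 13/M = -l/14 + 13/M = 13/M - l/14)
(C(97, -29) - 28514) + r(-51 - 1*(-22), -35) = ((13/97 - 1/14*(-29)) - 28514) + sqrt(-25 - 35) = ((13*(1/97) + 29/14) - 28514) + sqrt(-60) = ((13/97 + 29/14) - 28514) + 2*I*sqrt(15) = (2995/1358 - 28514) + 2*I*sqrt(15) = -38719017/1358 + 2*I*sqrt(15)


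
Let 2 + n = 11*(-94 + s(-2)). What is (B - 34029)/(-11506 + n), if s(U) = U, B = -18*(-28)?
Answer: 3725/1396 ≈ 2.6683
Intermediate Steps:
B = 504
n = -1058 (n = -2 + 11*(-94 - 2) = -2 + 11*(-96) = -2 - 1056 = -1058)
(B - 34029)/(-11506 + n) = (504 - 34029)/(-11506 - 1058) = -33525/(-12564) = -33525*(-1/12564) = 3725/1396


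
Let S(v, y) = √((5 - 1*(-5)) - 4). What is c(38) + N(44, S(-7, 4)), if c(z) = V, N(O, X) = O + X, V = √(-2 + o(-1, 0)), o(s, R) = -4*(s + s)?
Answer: 44 + 2*√6 ≈ 48.899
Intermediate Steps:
o(s, R) = -8*s
S(v, y) = √6 (S(v, y) = √((5 + 5) - 4) = √(10 - 4) = √6)
V = √6 (V = √(-2 - 8*(-1)) = √(-2 + 8) = √6 ≈ 2.4495)
c(z) = √6
c(38) + N(44, S(-7, 4)) = √6 + (44 + √6) = 44 + 2*√6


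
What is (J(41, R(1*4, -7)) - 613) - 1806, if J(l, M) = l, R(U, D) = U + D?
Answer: -2378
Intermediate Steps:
R(U, D) = D + U
(J(41, R(1*4, -7)) - 613) - 1806 = (41 - 613) - 1806 = -572 - 1806 = -2378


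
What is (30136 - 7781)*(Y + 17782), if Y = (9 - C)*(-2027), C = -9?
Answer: -418127920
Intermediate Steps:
Y = -36486 (Y = (9 - 1*(-9))*(-2027) = (9 + 9)*(-2027) = 18*(-2027) = -36486)
(30136 - 7781)*(Y + 17782) = (30136 - 7781)*(-36486 + 17782) = 22355*(-18704) = -418127920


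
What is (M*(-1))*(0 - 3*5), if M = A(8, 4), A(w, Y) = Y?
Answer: 60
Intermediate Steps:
M = 4
(M*(-1))*(0 - 3*5) = (4*(-1))*(0 - 3*5) = -4*(0 - 15) = -4*(-15) = 60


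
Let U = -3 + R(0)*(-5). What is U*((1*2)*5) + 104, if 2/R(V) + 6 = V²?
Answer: 272/3 ≈ 90.667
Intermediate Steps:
R(V) = 2/(-6 + V²)
U = -4/3 (U = -3 + (2/(-6 + 0²))*(-5) = -3 + (2/(-6 + 0))*(-5) = -3 + (2/(-6))*(-5) = -3 + (2*(-⅙))*(-5) = -3 - ⅓*(-5) = -3 + 5/3 = -4/3 ≈ -1.3333)
U*((1*2)*5) + 104 = -4*1*2*5/3 + 104 = -8*5/3 + 104 = -4/3*10 + 104 = -40/3 + 104 = 272/3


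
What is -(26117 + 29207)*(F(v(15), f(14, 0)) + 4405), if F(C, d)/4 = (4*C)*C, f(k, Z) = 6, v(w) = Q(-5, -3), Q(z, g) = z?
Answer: -265831820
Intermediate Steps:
v(w) = -5
F(C, d) = 16*C**2 (F(C, d) = 4*((4*C)*C) = 4*(4*C**2) = 16*C**2)
-(26117 + 29207)*(F(v(15), f(14, 0)) + 4405) = -(26117 + 29207)*(16*(-5)**2 + 4405) = -55324*(16*25 + 4405) = -55324*(400 + 4405) = -55324*4805 = -1*265831820 = -265831820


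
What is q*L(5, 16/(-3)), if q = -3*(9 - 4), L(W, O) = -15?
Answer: 225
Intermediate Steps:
q = -15 (q = -3*5 = -15)
q*L(5, 16/(-3)) = -15*(-15) = 225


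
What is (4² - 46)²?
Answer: 900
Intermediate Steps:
(4² - 46)² = (16 - 46)² = (-30)² = 900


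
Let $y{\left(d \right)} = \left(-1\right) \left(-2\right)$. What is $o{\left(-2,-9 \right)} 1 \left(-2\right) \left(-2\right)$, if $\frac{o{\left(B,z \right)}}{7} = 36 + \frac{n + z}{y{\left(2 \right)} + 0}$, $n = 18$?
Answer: $1134$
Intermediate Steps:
$y{\left(d \right)} = 2$
$o{\left(B,z \right)} = 315 + \frac{7 z}{2}$ ($o{\left(B,z \right)} = 7 \left(36 + \frac{18 + z}{2 + 0}\right) = 7 \left(36 + \frac{18 + z}{2}\right) = 7 \left(36 + \left(18 + z\right) \frac{1}{2}\right) = 7 \left(36 + \left(9 + \frac{z}{2}\right)\right) = 7 \left(45 + \frac{z}{2}\right) = 315 + \frac{7 z}{2}$)
$o{\left(-2,-9 \right)} 1 \left(-2\right) \left(-2\right) = \left(315 + \frac{7}{2} \left(-9\right)\right) 1 \left(-2\right) \left(-2\right) = \left(315 - \frac{63}{2}\right) \left(\left(-2\right) \left(-2\right)\right) = \frac{567}{2} \cdot 4 = 1134$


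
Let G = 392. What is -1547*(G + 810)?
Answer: -1859494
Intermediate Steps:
-1547*(G + 810) = -1547*(392 + 810) = -1547*1202 = -1859494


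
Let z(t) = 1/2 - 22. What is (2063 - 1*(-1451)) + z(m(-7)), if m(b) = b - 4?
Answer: 6985/2 ≈ 3492.5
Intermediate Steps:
m(b) = -4 + b
z(t) = -43/2 (z(t) = ½ - 22 = -43/2)
(2063 - 1*(-1451)) + z(m(-7)) = (2063 - 1*(-1451)) - 43/2 = (2063 + 1451) - 43/2 = 3514 - 43/2 = 6985/2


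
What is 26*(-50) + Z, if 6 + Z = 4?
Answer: -1302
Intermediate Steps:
Z = -2 (Z = -6 + 4 = -2)
26*(-50) + Z = 26*(-50) - 2 = -1300 - 2 = -1302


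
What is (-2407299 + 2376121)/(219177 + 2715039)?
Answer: -15589/1467108 ≈ -0.010626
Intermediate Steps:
(-2407299 + 2376121)/(219177 + 2715039) = -31178/2934216 = -31178*1/2934216 = -15589/1467108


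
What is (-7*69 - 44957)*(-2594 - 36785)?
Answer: 1789381760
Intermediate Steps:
(-7*69 - 44957)*(-2594 - 36785) = (-483 - 44957)*(-39379) = -45440*(-39379) = 1789381760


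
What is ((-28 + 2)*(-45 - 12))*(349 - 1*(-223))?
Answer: 847704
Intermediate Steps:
((-28 + 2)*(-45 - 12))*(349 - 1*(-223)) = (-26*(-57))*(349 + 223) = 1482*572 = 847704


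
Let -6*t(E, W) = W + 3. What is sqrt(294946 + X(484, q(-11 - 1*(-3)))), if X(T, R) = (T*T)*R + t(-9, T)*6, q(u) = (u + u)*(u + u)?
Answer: sqrt(60263995) ≈ 7763.0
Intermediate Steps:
t(E, W) = -1/2 - W/6 (t(E, W) = -(W + 3)/6 = -(3 + W)/6 = -1/2 - W/6)
q(u) = 4*u**2 (q(u) = (2*u)*(2*u) = 4*u**2)
X(T, R) = -3 - T + R*T**2 (X(T, R) = (T*T)*R + (-1/2 - T/6)*6 = T**2*R + (-3 - T) = R*T**2 + (-3 - T) = -3 - T + R*T**2)
sqrt(294946 + X(484, q(-11 - 1*(-3)))) = sqrt(294946 + (-3 - 1*484 + (4*(-11 - 1*(-3))**2)*484**2)) = sqrt(294946 + (-3 - 484 + (4*(-11 + 3)**2)*234256)) = sqrt(294946 + (-3 - 484 + (4*(-8)**2)*234256)) = sqrt(294946 + (-3 - 484 + (4*64)*234256)) = sqrt(294946 + (-3 - 484 + 256*234256)) = sqrt(294946 + (-3 - 484 + 59969536)) = sqrt(294946 + 59969049) = sqrt(60263995)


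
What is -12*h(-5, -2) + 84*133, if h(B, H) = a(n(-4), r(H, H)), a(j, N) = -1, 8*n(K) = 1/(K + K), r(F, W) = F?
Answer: 11184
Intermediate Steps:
n(K) = 1/(16*K) (n(K) = 1/(8*(K + K)) = 1/(8*((2*K))) = (1/(2*K))/8 = 1/(16*K))
h(B, H) = -1
-12*h(-5, -2) + 84*133 = -12*(-1) + 84*133 = 12 + 11172 = 11184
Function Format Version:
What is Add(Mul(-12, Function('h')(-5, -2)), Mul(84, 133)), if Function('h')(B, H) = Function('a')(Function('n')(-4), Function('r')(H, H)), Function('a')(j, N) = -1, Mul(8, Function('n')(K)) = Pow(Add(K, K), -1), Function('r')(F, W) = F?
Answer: 11184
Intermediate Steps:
Function('n')(K) = Mul(Rational(1, 16), Pow(K, -1)) (Function('n')(K) = Mul(Rational(1, 8), Pow(Add(K, K), -1)) = Mul(Rational(1, 8), Pow(Mul(2, K), -1)) = Mul(Rational(1, 8), Mul(Rational(1, 2), Pow(K, -1))) = Mul(Rational(1, 16), Pow(K, -1)))
Function('h')(B, H) = -1
Add(Mul(-12, Function('h')(-5, -2)), Mul(84, 133)) = Add(Mul(-12, -1), Mul(84, 133)) = Add(12, 11172) = 11184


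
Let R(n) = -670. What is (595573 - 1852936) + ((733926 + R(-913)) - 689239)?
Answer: -1213346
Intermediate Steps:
(595573 - 1852936) + ((733926 + R(-913)) - 689239) = (595573 - 1852936) + ((733926 - 670) - 689239) = -1257363 + (733256 - 689239) = -1257363 + 44017 = -1213346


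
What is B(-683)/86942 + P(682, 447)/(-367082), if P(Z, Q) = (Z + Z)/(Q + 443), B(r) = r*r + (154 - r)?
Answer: 658089130356/122431941755 ≈ 5.3751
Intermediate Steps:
B(r) = 154 + r² - r (B(r) = r² + (154 - r) = 154 + r² - r)
P(Z, Q) = 2*Z/(443 + Q) (P(Z, Q) = (2*Z)/(443 + Q) = 2*Z/(443 + Q))
B(-683)/86942 + P(682, 447)/(-367082) = (154 + (-683)² - 1*(-683))/86942 + (2*682/(443 + 447))/(-367082) = (154 + 466489 + 683)*(1/86942) + (2*682/890)*(-1/367082) = 467326*(1/86942) + (2*682*(1/890))*(-1/367082) = 233663/43471 + (682/445)*(-1/367082) = 233663/43471 - 341/81675745 = 658089130356/122431941755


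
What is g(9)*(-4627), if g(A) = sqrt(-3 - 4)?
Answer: -4627*I*sqrt(7) ≈ -12242.0*I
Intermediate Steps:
g(A) = I*sqrt(7) (g(A) = sqrt(-7) = I*sqrt(7))
g(9)*(-4627) = (I*sqrt(7))*(-4627) = -4627*I*sqrt(7)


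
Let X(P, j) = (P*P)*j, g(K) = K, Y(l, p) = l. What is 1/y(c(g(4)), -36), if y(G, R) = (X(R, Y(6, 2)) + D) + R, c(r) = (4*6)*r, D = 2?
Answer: 1/7742 ≈ 0.00012917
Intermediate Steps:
c(r) = 24*r
X(P, j) = j*P² (X(P, j) = P²*j = j*P²)
y(G, R) = 2 + R + 6*R² (y(G, R) = (6*R² + 2) + R = (2 + 6*R²) + R = 2 + R + 6*R²)
1/y(c(g(4)), -36) = 1/(2 - 36 + 6*(-36)²) = 1/(2 - 36 + 6*1296) = 1/(2 - 36 + 7776) = 1/7742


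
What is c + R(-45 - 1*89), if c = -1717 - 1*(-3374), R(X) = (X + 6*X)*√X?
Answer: 1657 - 938*I*√134 ≈ 1657.0 - 10858.0*I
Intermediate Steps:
R(X) = 7*X^(3/2) (R(X) = (7*X)*√X = 7*X^(3/2))
c = 1657 (c = -1717 + 3374 = 1657)
c + R(-45 - 1*89) = 1657 + 7*(-45 - 1*89)^(3/2) = 1657 + 7*(-45 - 89)^(3/2) = 1657 + 7*(-134)^(3/2) = 1657 + 7*(-134*I*√134) = 1657 - 938*I*√134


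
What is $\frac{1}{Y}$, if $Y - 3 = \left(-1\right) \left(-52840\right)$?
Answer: $\frac{1}{52843} \approx 1.8924 \cdot 10^{-5}$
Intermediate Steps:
$Y = 52843$ ($Y = 3 - -52840 = 3 + 52840 = 52843$)
$\frac{1}{Y} = \frac{1}{52843}$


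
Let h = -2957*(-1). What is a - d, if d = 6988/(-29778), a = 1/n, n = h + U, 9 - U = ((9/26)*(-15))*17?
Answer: 277849148/1182350379 ≈ 0.23500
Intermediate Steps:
U = 2529/26 (U = 9 - (9/26)*(-15)*17 = 9 - (-135)*17/26 = 9 - 1*(-2295/26) = 9 + 2295/26 = 2529/26 ≈ 97.269)
h = 2957
n = 79411/26 (n = 2957 + 2529/26 = 79411/26 ≈ 3054.3)
a = 26/79411 (a = 1/(79411/26) = 26/79411 ≈ 0.00032741)
d = -3494/14889 (d = 6988*(-1/29778) = -3494/14889 ≈ -0.23467)
a - d = 26/79411 - 1*(-3494/14889) = 26/79411 + 3494/14889 = 277849148/1182350379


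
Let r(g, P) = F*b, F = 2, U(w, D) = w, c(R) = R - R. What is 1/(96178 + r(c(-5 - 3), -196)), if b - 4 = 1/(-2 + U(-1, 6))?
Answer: 3/288556 ≈ 1.0397e-5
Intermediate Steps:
c(R) = 0
b = 11/3 (b = 4 + 1/(-2 - 1) = 4 + 1/(-3) = 4 - ⅓ = 11/3 ≈ 3.6667)
r(g, P) = 22/3 (r(g, P) = 2*(11/3) = 22/3)
1/(96178 + r(c(-5 - 3), -196)) = 1/(96178 + 22/3) = 1/(288556/3) = 3/288556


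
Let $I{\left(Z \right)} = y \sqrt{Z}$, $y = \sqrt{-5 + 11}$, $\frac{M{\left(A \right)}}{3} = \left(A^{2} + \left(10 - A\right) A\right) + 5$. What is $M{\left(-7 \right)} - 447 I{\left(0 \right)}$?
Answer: $-195$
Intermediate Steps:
$M{\left(A \right)} = 15 + 3 A^{2} + 3 A \left(10 - A\right)$ ($M{\left(A \right)} = 3 \left(\left(A^{2} + \left(10 - A\right) A\right) + 5\right) = 3 \left(\left(A^{2} + A \left(10 - A\right)\right) + 5\right) = 3 \left(5 + A^{2} + A \left(10 - A\right)\right) = 15 + 3 A^{2} + 3 A \left(10 - A\right)$)
$y = \sqrt{6} \approx 2.4495$
$I{\left(Z \right)} = \sqrt{6} \sqrt{Z}$
$M{\left(-7 \right)} - 447 I{\left(0 \right)} = \left(15 + 30 \left(-7\right)\right) - 447 \sqrt{6} \sqrt{0} = \left(15 - 210\right) - 447 \sqrt{6} \cdot 0 = -195 - 0 = -195 + 0 = -195$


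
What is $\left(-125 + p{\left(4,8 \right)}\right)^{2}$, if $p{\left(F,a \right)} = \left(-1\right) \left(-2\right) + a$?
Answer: $13225$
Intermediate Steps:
$p{\left(F,a \right)} = 2 + a$
$\left(-125 + p{\left(4,8 \right)}\right)^{2} = \left(-125 + \left(2 + 8\right)\right)^{2} = \left(-125 + 10\right)^{2} = \left(-115\right)^{2} = 13225$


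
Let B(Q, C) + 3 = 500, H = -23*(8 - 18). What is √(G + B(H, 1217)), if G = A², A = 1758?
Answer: √3091061 ≈ 1758.1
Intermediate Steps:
H = 230 (H = -23*(-10) = 230)
G = 3090564 (G = 1758² = 3090564)
B(Q, C) = 497 (B(Q, C) = -3 + 500 = 497)
√(G + B(H, 1217)) = √(3090564 + 497) = √3091061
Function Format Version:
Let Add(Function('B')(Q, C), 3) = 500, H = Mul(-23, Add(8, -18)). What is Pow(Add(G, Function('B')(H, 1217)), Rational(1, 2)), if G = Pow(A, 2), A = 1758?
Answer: Pow(3091061, Rational(1, 2)) ≈ 1758.1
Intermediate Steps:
H = 230 (H = Mul(-23, -10) = 230)
G = 3090564 (G = Pow(1758, 2) = 3090564)
Function('B')(Q, C) = 497 (Function('B')(Q, C) = Add(-3, 500) = 497)
Pow(Add(G, Function('B')(H, 1217)), Rational(1, 2)) = Pow(Add(3090564, 497), Rational(1, 2)) = Pow(3091061, Rational(1, 2))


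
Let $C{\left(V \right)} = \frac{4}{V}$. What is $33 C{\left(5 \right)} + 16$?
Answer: $\frac{212}{5} \approx 42.4$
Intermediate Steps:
$33 C{\left(5 \right)} + 16 = 33 \cdot \frac{4}{5} + 16 = \frac{132}{5} + 16 = \frac{212}{5}$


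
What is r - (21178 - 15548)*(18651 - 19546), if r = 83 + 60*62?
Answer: 5042653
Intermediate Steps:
r = 3803 (r = 83 + 3720 = 3803)
r - (21178 - 15548)*(18651 - 19546) = 3803 - (21178 - 15548)*(18651 - 19546) = 3803 - 5630*(-895) = 3803 - 1*(-5038850) = 3803 + 5038850 = 5042653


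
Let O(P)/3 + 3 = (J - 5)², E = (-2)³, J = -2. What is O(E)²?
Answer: 19044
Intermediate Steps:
E = -8
O(P) = 138 (O(P) = -9 + 3*(-2 - 5)² = -9 + 3*(-7)² = -9 + 3*49 = -9 + 147 = 138)
O(E)² = 138² = 19044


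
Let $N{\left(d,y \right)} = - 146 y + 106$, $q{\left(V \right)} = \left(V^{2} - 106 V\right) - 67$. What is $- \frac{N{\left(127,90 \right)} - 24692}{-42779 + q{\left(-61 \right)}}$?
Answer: $- \frac{37726}{32659} \approx -1.1551$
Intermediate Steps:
$q{\left(V \right)} = -67 + V^{2} - 106 V$
$N{\left(d,y \right)} = 106 - 146 y$
$- \frac{N{\left(127,90 \right)} - 24692}{-42779 + q{\left(-61 \right)}} = - \frac{\left(106 - 13140\right) - 24692}{-42779 - \left(-6399 - 3721\right)} = - \frac{\left(106 - 13140\right) - 24692}{-42779 + \left(-67 + 3721 + 6466\right)} = - \frac{-13034 - 24692}{-42779 + 10120} = - \frac{-37726}{-32659} = - \frac{\left(-37726\right) \left(-1\right)}{32659} = \left(-1\right) \frac{37726}{32659} = - \frac{37726}{32659}$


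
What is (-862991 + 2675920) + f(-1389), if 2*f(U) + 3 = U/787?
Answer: 1426773248/787 ≈ 1.8129e+6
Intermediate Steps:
f(U) = -3/2 + U/1574 (f(U) = -3/2 + (U/787)/2 = -3/2 + U/1574)
(-862991 + 2675920) + f(-1389) = (-862991 + 2675920) + (-3/2 + (1/1574)*(-1389)) = 1812929 + (-3/2 - 1389/1574) = 1812929 - 1875/787 = 1426773248/787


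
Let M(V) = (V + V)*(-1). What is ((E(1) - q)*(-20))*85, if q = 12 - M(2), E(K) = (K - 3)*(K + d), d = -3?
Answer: 20400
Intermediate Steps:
M(V) = -2*V (M(V) = (2*V)*(-1) = -2*V)
E(K) = (-3 + K)**2 (E(K) = (K - 3)*(K - 3) = (-3 + K)*(-3 + K) = (-3 + K)**2)
q = 16 (q = 12 - (-2)*2 = 12 - 1*(-4) = 12 + 4 = 16)
((E(1) - q)*(-20))*85 = (((9 + 1**2 - 6*1) - 1*16)*(-20))*85 = (((9 + 1 - 6) - 16)*(-20))*85 = ((4 - 16)*(-20))*85 = -12*(-20)*85 = 240*85 = 20400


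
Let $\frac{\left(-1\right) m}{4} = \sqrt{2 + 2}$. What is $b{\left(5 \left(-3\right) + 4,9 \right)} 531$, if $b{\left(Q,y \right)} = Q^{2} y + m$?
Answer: $574011$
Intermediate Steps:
$m = -8$ ($m = - 4 \sqrt{2 + 2} = - 4 \sqrt{4} = \left(-4\right) 2 = -8$)
$b{\left(Q,y \right)} = -8 + y Q^{2}$ ($b{\left(Q,y \right)} = Q^{2} y - 8 = y Q^{2} - 8 = -8 + y Q^{2}$)
$b{\left(5 \left(-3\right) + 4,9 \right)} 531 = \left(-8 + 9 \left(5 \left(-3\right) + 4\right)^{2}\right) 531 = \left(-8 + 9 \left(-15 + 4\right)^{2}\right) 531 = \left(-8 + 9 \left(-11\right)^{2}\right) 531 = \left(-8 + 9 \cdot 121\right) 531 = \left(-8 + 1089\right) 531 = 1081 \cdot 531 = 574011$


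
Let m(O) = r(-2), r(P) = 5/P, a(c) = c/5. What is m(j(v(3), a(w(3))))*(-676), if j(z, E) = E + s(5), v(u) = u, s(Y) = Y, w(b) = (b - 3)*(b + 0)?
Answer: 1690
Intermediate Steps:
w(b) = b*(-3 + b) (w(b) = (-3 + b)*b = b*(-3 + b))
a(c) = c/5 (a(c) = c*(⅕) = c/5)
j(z, E) = 5 + E (j(z, E) = E + 5 = 5 + E)
m(O) = -5/2 (m(O) = 5/(-2) = 5*(-½) = -5/2)
m(j(v(3), a(w(3))))*(-676) = -5/2*(-676) = 1690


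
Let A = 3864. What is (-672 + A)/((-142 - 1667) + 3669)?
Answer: 266/155 ≈ 1.7161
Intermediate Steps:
(-672 + A)/((-142 - 1667) + 3669) = (-672 + 3864)/((-142 - 1667) + 3669) = 3192/(-1809 + 3669) = 3192/1860 = 3192*(1/1860) = 266/155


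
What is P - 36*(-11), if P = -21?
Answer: 375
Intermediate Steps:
P - 36*(-11) = -21 - 36*(-11) = -21 + 396 = 375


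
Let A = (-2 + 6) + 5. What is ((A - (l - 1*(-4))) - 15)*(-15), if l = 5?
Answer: 225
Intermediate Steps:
A = 9 (A = 4 + 5 = 9)
((A - (l - 1*(-4))) - 15)*(-15) = ((9 - (5 - 1*(-4))) - 15)*(-15) = ((9 - (5 + 4)) - 15)*(-15) = ((9 - 1*9) - 15)*(-15) = ((9 - 9) - 15)*(-15) = (0 - 15)*(-15) = -15*(-15) = 225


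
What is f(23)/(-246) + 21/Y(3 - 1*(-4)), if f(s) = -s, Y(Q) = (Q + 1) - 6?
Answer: 1303/123 ≈ 10.593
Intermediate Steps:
Y(Q) = -5 + Q (Y(Q) = (1 + Q) - 6 = -5 + Q)
f(23)/(-246) + 21/Y(3 - 1*(-4)) = -1*23/(-246) + 21/(-5 + (3 - 1*(-4))) = -23*(-1/246) + 21/(-5 + (3 + 4)) = 23/246 + 21/(-5 + 7) = 23/246 + 21/2 = 1303/123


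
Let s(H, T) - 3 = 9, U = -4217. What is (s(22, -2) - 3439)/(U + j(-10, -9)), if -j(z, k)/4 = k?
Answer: 3427/4181 ≈ 0.81966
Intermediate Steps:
s(H, T) = 12 (s(H, T) = 3 + 9 = 12)
j(z, k) = -4*k
(s(22, -2) - 3439)/(U + j(-10, -9)) = (12 - 3439)/(-4217 - 4*(-9)) = -3427/(-4217 + 36) = -3427/(-4181) = -3427*(-1/4181) = 3427/4181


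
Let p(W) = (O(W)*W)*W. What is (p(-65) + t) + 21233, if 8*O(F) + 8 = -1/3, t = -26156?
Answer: -223777/24 ≈ -9324.0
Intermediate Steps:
O(F) = -25/24 (O(F) = -1 + (-1/3)/8 = -1 + (-1*⅓)/8 = -1 + (⅛)*(-⅓) = -1 - 1/24 = -25/24)
p(W) = -25*W²/24 (p(W) = (-25*W/24)*W = -25*W²/24)
(p(-65) + t) + 21233 = (-25/24*(-65)² - 26156) + 21233 = (-25/24*4225 - 26156) + 21233 = (-105625/24 - 26156) + 21233 = -733369/24 + 21233 = -223777/24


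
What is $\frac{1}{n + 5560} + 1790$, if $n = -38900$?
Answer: $\frac{59678599}{33340} \approx 1790.0$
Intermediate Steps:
$\frac{1}{n + 5560} + 1790 = \frac{1}{-38900 + 5560} + 1790 = \frac{1}{-33340} + 1790 = - \frac{1}{33340} + 1790 = \frac{59678599}{33340}$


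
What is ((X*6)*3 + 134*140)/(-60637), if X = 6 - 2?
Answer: -18832/60637 ≈ -0.31057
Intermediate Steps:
X = 4
((X*6)*3 + 134*140)/(-60637) = ((4*6)*3 + 134*140)/(-60637) = (24*3 + 18760)*(-1/60637) = (72 + 18760)*(-1/60637) = 18832*(-1/60637) = -18832/60637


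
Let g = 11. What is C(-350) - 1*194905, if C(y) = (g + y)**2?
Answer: -79984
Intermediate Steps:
C(y) = (11 + y)**2
C(-350) - 1*194905 = (11 - 350)**2 - 1*194905 = (-339)**2 - 194905 = 114921 - 194905 = -79984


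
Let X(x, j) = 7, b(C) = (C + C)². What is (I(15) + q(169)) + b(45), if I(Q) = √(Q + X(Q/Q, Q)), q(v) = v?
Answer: 8269 + √22 ≈ 8273.7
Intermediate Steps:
b(C) = 4*C² (b(C) = (2*C)² = 4*C²)
I(Q) = √(7 + Q) (I(Q) = √(Q + 7) = √(7 + Q))
(I(15) + q(169)) + b(45) = (√(7 + 15) + 169) + 4*45² = (√22 + 169) + 4*2025 = (169 + √22) + 8100 = 8269 + √22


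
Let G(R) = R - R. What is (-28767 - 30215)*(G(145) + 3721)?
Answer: -219472022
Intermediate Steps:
G(R) = 0
(-28767 - 30215)*(G(145) + 3721) = (-28767 - 30215)*(0 + 3721) = -58982*3721 = -219472022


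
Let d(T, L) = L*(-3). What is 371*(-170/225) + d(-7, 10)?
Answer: -13964/45 ≈ -310.31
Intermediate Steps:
d(T, L) = -3*L
371*(-170/225) + d(-7, 10) = 371*(-170/225) - 3*10 = 371*(-170*1/225) - 30 = 371*(-34/45) - 30 = -12614/45 - 30 = -13964/45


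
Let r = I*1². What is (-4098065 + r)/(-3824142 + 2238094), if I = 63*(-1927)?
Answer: 2109733/793024 ≈ 2.6604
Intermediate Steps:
I = -121401
r = -121401 (r = -121401*1² = -121401*1 = -121401)
(-4098065 + r)/(-3824142 + 2238094) = (-4098065 - 121401)/(-3824142 + 2238094) = -4219466/(-1586048) = -4219466*(-1/1586048) = 2109733/793024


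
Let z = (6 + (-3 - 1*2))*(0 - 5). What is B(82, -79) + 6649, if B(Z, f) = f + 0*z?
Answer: 6570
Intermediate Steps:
z = -5 (z = (6 + (-3 - 2))*(-5) = (6 - 5)*(-5) = 1*(-5) = -5)
B(Z, f) = f (B(Z, f) = f + 0*(-5) = f + 0 = f)
B(82, -79) + 6649 = -79 + 6649 = 6570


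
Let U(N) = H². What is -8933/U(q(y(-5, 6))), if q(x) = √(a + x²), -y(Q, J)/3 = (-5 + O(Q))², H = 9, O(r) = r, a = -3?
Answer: -8933/81 ≈ -110.28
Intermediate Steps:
y(Q, J) = -3*(-5 + Q)²
q(x) = √(-3 + x²)
U(N) = 81 (U(N) = 9² = 81)
-8933/U(q(y(-5, 6))) = -8933/81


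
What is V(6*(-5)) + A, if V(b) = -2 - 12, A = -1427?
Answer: -1441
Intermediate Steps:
V(b) = -14
V(6*(-5)) + A = -14 - 1427 = -1441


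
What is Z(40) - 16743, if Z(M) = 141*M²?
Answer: 208857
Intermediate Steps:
Z(40) - 16743 = 141*40² - 16743 = 141*1600 - 16743 = 225600 - 16743 = 208857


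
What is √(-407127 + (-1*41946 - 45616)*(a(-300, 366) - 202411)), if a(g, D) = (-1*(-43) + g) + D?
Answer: √17713560597 ≈ 1.3309e+5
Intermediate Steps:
a(g, D) = 43 + D + g (a(g, D) = (43 + g) + D = 43 + D + g)
√(-407127 + (-1*41946 - 45616)*(a(-300, 366) - 202411)) = √(-407127 + (-1*41946 - 45616)*((43 + 366 - 300) - 202411)) = √(-407127 + (-41946 - 45616)*(109 - 202411)) = √(-407127 - 87562*(-202302)) = √(-407127 + 17713967724) = √17713560597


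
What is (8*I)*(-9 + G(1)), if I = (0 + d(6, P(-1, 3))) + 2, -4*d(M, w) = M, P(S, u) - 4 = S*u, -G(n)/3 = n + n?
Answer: -60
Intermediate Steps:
G(n) = -6*n (G(n) = -3*(n + n) = -6*n)
P(S, u) = 4 + S*u
d(M, w) = -M/4
I = ½ (I = (0 - ¼*6) + 2 = (0 - 3/2) + 2 = -3/2 + 2 = ½ ≈ 0.50000)
(8*I)*(-9 + G(1)) = (8*(½))*(-9 - 6*1) = 4*(-9 - 6) = 4*(-15) = -60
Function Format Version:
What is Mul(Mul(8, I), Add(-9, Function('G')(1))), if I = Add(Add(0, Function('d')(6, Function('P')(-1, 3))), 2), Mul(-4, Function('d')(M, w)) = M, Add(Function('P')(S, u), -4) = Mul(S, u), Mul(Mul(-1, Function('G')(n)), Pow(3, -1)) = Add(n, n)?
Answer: -60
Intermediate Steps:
Function('G')(n) = Mul(-6, n) (Function('G')(n) = Mul(-3, Add(n, n)) = Mul(-3, Mul(2, n)) = Mul(-6, n))
Function('P')(S, u) = Add(4, Mul(S, u))
Function('d')(M, w) = Mul(Rational(-1, 4), M)
I = Rational(1, 2) (I = Add(Add(0, Mul(Rational(-1, 4), 6)), 2) = Add(Add(0, Rational(-3, 2)), 2) = Add(Rational(-3, 2), 2) = Rational(1, 2) ≈ 0.50000)
Mul(Mul(8, I), Add(-9, Function('G')(1))) = Mul(Mul(8, Rational(1, 2)), Add(-9, Mul(-6, 1))) = Mul(4, Add(-9, -6)) = Mul(4, -15) = -60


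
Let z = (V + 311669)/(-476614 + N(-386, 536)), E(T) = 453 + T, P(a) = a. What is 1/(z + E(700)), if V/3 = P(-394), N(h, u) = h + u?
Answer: 476464/549052505 ≈ 0.00086779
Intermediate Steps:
V = -1182 (V = 3*(-394) = -1182)
z = -310487/476464 (z = (-1182 + 311669)/(-476614 + (-386 + 536)) = 310487/(-476614 + 150) = 310487/(-476464) = 310487*(-1/476464) = -310487/476464 ≈ -0.65165)
1/(z + E(700)) = 1/(-310487/476464 + (453 + 700)) = 1/(-310487/476464 + 1153) = 1/(549052505/476464) = 476464/549052505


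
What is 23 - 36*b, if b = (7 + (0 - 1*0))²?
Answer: -1741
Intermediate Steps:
b = 49 (b = (7 + (0 + 0))² = (7 + 0)² = 7² = 49)
23 - 36*b = 23 - 36*49 = 23 - 1764 = -1741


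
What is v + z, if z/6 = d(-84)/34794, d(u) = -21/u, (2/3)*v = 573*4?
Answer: 79747849/23196 ≈ 3438.0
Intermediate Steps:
v = 3438 (v = 3*(573*4)/2 = (3/2)*2292 = 3438)
z = 1/23196 (z = 6*(-21/(-84)/34794) = 6*(-21*(-1/84)*(1/34794)) = 6*((¼)*(1/34794)) = 6*(1/139176) = 1/23196 ≈ 4.3111e-5)
v + z = 3438 + 1/23196 = 79747849/23196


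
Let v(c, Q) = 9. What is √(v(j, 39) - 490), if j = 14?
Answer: I*√481 ≈ 21.932*I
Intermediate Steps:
√(v(j, 39) - 490) = √(9 - 490) = √(-481) = I*√481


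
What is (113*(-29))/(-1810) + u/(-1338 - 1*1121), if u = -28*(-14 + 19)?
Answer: 8311543/4450790 ≈ 1.8674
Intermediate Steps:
u = -140 (u = -28*5 = -140)
(113*(-29))/(-1810) + u/(-1338 - 1*1121) = (113*(-29))/(-1810) - 140/(-1338 - 1*1121) = -3277*(-1/1810) - 140/(-1338 - 1121) = 3277/1810 - 140/(-2459) = 3277/1810 - 140*(-1/2459) = 3277/1810 + 140/2459 = 8311543/4450790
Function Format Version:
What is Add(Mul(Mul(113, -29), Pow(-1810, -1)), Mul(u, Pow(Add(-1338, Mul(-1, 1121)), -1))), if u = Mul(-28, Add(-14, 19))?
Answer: Rational(8311543, 4450790) ≈ 1.8674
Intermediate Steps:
u = -140 (u = Mul(-28, 5) = -140)
Add(Mul(Mul(113, -29), Pow(-1810, -1)), Mul(u, Pow(Add(-1338, Mul(-1, 1121)), -1))) = Add(Mul(Mul(113, -29), Pow(-1810, -1)), Mul(-140, Pow(Add(-1338, Mul(-1, 1121)), -1))) = Add(Mul(-3277, Rational(-1, 1810)), Mul(-140, Pow(Add(-1338, -1121), -1))) = Add(Rational(3277, 1810), Mul(-140, Pow(-2459, -1))) = Add(Rational(3277, 1810), Mul(-140, Rational(-1, 2459))) = Add(Rational(3277, 1810), Rational(140, 2459)) = Rational(8311543, 4450790)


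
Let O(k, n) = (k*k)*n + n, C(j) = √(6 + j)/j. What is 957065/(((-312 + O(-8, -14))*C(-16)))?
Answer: -765652*I*√10/611 ≈ -3962.7*I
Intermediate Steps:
C(j) = √(6 + j)/j
O(k, n) = n + n*k² (O(k, n) = k²*n + n = n*k² + n = n + n*k²)
957065/(((-312 + O(-8, -14))*C(-16))) = 957065/(((-312 - 14*(1 + (-8)²))*(√(6 - 16)/(-16)))) = 957065/(((-312 - 14*(1 + 64))*(-I*√10/16))) = 957065/(((-312 - 14*65)*(-I*√10/16))) = 957065/(((-312 - 910)*(-I*√10/16))) = 957065/((-(-611)*I*√10/8)) = 957065/((611*I*√10/8)) = 957065*(-4*I*√10/3055) = -765652*I*√10/611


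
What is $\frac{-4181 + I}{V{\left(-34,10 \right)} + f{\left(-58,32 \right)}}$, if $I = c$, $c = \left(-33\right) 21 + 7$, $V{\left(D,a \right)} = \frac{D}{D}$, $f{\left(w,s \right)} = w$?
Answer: $\frac{4867}{57} \approx 85.386$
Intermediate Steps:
$V{\left(D,a \right)} = 1$
$c = -686$ ($c = -693 + 7 = -686$)
$I = -686$
$\frac{-4181 + I}{V{\left(-34,10 \right)} + f{\left(-58,32 \right)}} = \frac{-4181 - 686}{1 - 58} = - \frac{4867}{-57} = \left(-4867\right) \left(- \frac{1}{57}\right) = \frac{4867}{57}$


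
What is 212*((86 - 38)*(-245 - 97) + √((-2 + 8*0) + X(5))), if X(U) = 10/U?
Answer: -3480192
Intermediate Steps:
212*((86 - 38)*(-245 - 97) + √((-2 + 8*0) + X(5))) = 212*((86 - 38)*(-245 - 97) + √((-2 + 8*0) + 10/5)) = 212*(48*(-342) + √((-2 + 0) + 10*(⅕))) = 212*(-16416 + √(-2 + 2)) = 212*(-16416 + √0) = 212*(-16416 + 0) = 212*(-16416) = -3480192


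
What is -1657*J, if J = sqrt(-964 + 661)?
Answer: -1657*I*sqrt(303) ≈ -28843.0*I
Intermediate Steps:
J = I*sqrt(303) (J = sqrt(-303) = I*sqrt(303) ≈ 17.407*I)
-1657*J = -1657*I*sqrt(303)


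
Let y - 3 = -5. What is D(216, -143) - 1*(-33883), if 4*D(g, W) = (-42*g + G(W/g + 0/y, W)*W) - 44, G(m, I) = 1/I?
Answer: 126417/4 ≈ 31604.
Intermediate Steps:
y = -2 (y = 3 - 5 = -2)
D(g, W) = -43/4 - 21*g/2 (D(g, W) = ((-42*g + W/W) - 44)/4 = ((-42*g + 1) - 44)/4 = ((1 - 42*g) - 44)/4 = (-43 - 42*g)/4 = -43/4 - 21*g/2)
D(216, -143) - 1*(-33883) = (-43/4 - 21/2*216) - 1*(-33883) = (-43/4 - 2268) + 33883 = -9115/4 + 33883 = 126417/4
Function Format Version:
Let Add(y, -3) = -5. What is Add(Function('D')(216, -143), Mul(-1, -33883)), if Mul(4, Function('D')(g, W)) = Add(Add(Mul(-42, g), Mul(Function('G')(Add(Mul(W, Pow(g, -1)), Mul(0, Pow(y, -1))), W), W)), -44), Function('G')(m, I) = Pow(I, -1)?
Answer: Rational(126417, 4) ≈ 31604.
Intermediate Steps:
y = -2 (y = Add(3, -5) = -2)
Function('D')(g, W) = Add(Rational(-43, 4), Mul(Rational(-21, 2), g)) (Function('D')(g, W) = Mul(Rational(1, 4), Add(Add(Mul(-42, g), Mul(Pow(W, -1), W)), -44)) = Mul(Rational(1, 4), Add(Add(Mul(-42, g), 1), -44)) = Mul(Rational(1, 4), Add(Add(1, Mul(-42, g)), -44)) = Mul(Rational(1, 4), Add(-43, Mul(-42, g))) = Add(Rational(-43, 4), Mul(Rational(-21, 2), g)))
Add(Function('D')(216, -143), Mul(-1, -33883)) = Add(Add(Rational(-43, 4), Mul(Rational(-21, 2), 216)), Mul(-1, -33883)) = Add(Add(Rational(-43, 4), -2268), 33883) = Add(Rational(-9115, 4), 33883) = Rational(126417, 4)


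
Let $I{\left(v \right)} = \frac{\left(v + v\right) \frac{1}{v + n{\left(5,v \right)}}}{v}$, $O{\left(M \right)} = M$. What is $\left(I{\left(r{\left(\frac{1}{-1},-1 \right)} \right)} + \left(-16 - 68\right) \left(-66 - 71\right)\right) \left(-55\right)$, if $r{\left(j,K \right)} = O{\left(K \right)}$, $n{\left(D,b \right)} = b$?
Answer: $-632885$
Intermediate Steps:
$r{\left(j,K \right)} = K$
$I{\left(v \right)} = \frac{1}{v}$ ($I{\left(v \right)} = \frac{\left(v + v\right) \frac{1}{v + v}}{v} = \frac{2 v \frac{1}{2 v}}{v} = 1 \frac{1}{v} = \frac{1}{v}$)
$\left(I{\left(r{\left(\frac{1}{-1},-1 \right)} \right)} + \left(-16 - 68\right) \left(-66 - 71\right)\right) \left(-55\right) = \left(\frac{1}{-1} + \left(-16 - 68\right) \left(-66 - 71\right)\right) \left(-55\right) = \left(-1 - -11508\right) \left(-55\right) = \left(-1 + 11508\right) \left(-55\right) = 11507 \left(-55\right) = -632885$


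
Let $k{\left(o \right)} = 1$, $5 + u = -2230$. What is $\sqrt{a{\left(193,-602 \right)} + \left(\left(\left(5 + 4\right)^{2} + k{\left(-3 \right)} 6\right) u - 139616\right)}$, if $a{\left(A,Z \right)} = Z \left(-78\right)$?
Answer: $i \sqrt{287105} \approx 535.82 i$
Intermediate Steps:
$u = -2235$ ($u = -5 - 2230 = -2235$)
$a{\left(A,Z \right)} = - 78 Z$
$\sqrt{a{\left(193,-602 \right)} + \left(\left(\left(5 + 4\right)^{2} + k{\left(-3 \right)} 6\right) u - 139616\right)} = \sqrt{\left(-78\right) \left(-602\right) + \left(\left(\left(5 + 4\right)^{2} + 1 \cdot 6\right) \left(-2235\right) - 139616\right)} = \sqrt{46956 + \left(\left(9^{2} + 6\right) \left(-2235\right) - 139616\right)} = \sqrt{46956 + \left(\left(81 + 6\right) \left(-2235\right) - 139616\right)} = \sqrt{46956 + \left(87 \left(-2235\right) - 139616\right)} = \sqrt{46956 - 334061} = \sqrt{-287105} = i \sqrt{287105}$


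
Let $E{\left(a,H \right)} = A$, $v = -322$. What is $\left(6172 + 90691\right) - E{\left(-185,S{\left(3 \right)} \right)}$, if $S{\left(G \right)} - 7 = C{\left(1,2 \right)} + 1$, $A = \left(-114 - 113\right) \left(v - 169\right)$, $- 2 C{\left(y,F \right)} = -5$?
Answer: $-14594$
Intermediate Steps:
$C{\left(y,F \right)} = \frac{5}{2}$ ($C{\left(y,F \right)} = \left(- \frac{1}{2}\right) \left(-5\right) = \frac{5}{2}$)
$A = 111457$ ($A = \left(-114 - 113\right) \left(-322 - 169\right) = \left(-227\right) \left(-491\right) = 111457$)
$S{\left(G \right)} = \frac{21}{2}$ ($S{\left(G \right)} = 7 + \left(\frac{5}{2} + 1\right) = 7 + \frac{7}{2} = \frac{21}{2}$)
$E{\left(a,H \right)} = 111457$
$\left(6172 + 90691\right) - E{\left(-185,S{\left(3 \right)} \right)} = \left(6172 + 90691\right) - 111457 = 96863 - 111457 = -14594$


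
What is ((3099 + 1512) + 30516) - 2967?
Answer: 32160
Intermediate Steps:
((3099 + 1512) + 30516) - 2967 = (4611 + 30516) - 2967 = 35127 - 2967 = 32160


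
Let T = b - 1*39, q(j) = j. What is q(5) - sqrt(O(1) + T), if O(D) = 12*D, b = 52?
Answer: 0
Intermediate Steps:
T = 13 (T = 52 - 1*39 = 52 - 39 = 13)
q(5) - sqrt(O(1) + T) = 5 - sqrt(12*1 + 13) = 5 - sqrt(12 + 13) = 5 - sqrt(25) = 5 - 1*5 = 5 - 5 = 0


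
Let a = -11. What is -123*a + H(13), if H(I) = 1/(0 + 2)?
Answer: 2707/2 ≈ 1353.5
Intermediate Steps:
H(I) = ½ (H(I) = 1/2 = ½)
-123*a + H(13) = -123*(-11) + ½ = 1353 + ½ = 2707/2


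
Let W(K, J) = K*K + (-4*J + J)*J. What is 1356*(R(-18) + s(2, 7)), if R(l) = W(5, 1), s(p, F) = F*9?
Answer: 115260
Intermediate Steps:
s(p, F) = 9*F
W(K, J) = K² - 3*J² (W(K, J) = K² + (-3*J)*J = K² - 3*J²)
R(l) = 22 (R(l) = 5² - 3*1² = 25 - 3*1 = 25 - 3 = 22)
1356*(R(-18) + s(2, 7)) = 1356*(22 + 9*7) = 1356*(22 + 63) = 1356*85 = 115260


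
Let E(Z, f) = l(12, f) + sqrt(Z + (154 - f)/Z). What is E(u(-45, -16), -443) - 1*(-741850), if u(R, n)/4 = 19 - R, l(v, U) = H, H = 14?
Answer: 741864 + sqrt(66133)/16 ≈ 7.4188e+5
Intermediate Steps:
l(v, U) = 14
u(R, n) = 76 - 4*R (u(R, n) = 4*(19 - R) = 76 - 4*R)
E(Z, f) = 14 + sqrt(Z + (154 - f)/Z)
E(u(-45, -16), -443) - 1*(-741850) = (14 + sqrt((154 + (76 - 4*(-45))**2 - 1*(-443))/(76 - 4*(-45)))) - 1*(-741850) = (14 + sqrt((154 + (76 + 180)**2 + 443)/(76 + 180))) + 741850 = (14 + sqrt((154 + 256**2 + 443)/256)) + 741850 = (14 + sqrt((154 + 65536 + 443)/256)) + 741850 = (14 + sqrt((1/256)*66133)) + 741850 = (14 + sqrt(66133/256)) + 741850 = (14 + sqrt(66133)/16) + 741850 = 741864 + sqrt(66133)/16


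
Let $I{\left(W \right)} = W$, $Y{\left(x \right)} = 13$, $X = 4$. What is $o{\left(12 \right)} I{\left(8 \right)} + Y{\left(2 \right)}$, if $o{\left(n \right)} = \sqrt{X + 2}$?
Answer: $13 + 8 \sqrt{6} \approx 32.596$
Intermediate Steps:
$o{\left(n \right)} = \sqrt{6}$ ($o{\left(n \right)} = \sqrt{4 + 2} = \sqrt{6}$)
$o{\left(12 \right)} I{\left(8 \right)} + Y{\left(2 \right)} = \sqrt{6} \cdot 8 + 13 = 8 \sqrt{6} + 13 = 13 + 8 \sqrt{6}$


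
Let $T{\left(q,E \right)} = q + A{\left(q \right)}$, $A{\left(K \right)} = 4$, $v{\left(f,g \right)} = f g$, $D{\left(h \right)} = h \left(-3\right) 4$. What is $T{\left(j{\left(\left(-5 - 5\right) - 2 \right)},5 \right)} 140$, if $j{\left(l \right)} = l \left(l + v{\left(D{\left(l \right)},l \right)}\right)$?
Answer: $2923760$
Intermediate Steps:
$D{\left(h \right)} = - 12 h$ ($D{\left(h \right)} = - 3 h 4 = - 12 h$)
$j{\left(l \right)} = l \left(l - 12 l^{2}\right)$ ($j{\left(l \right)} = l \left(l + - 12 l l\right) = l \left(l - 12 l^{2}\right)$)
$T{\left(q,E \right)} = 4 + q$ ($T{\left(q,E \right)} = q + 4 = 4 + q$)
$T{\left(j{\left(\left(-5 - 5\right) - 2 \right)},5 \right)} 140 = \left(4 + \left(\left(-5 - 5\right) - 2\right)^{2} \left(1 - 12 \left(\left(-5 - 5\right) - 2\right)\right)\right) 140 = \left(4 + \left(-10 - 2\right)^{2} \left(1 - 12 \left(-10 - 2\right)\right)\right) 140 = \left(4 + \left(-12\right)^{2} \left(1 - -144\right)\right) 140 = \left(4 + 144 \left(1 + 144\right)\right) 140 = \left(4 + 144 \cdot 145\right) 140 = \left(4 + 20880\right) 140 = 20884 \cdot 140 = 2923760$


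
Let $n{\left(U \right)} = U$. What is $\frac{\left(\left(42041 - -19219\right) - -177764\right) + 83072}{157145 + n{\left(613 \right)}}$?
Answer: $\frac{161048}{78879} \approx 2.0417$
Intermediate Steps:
$\frac{\left(\left(42041 - -19219\right) - -177764\right) + 83072}{157145 + n{\left(613 \right)}} = \frac{\left(\left(42041 - -19219\right) - -177764\right) + 83072}{157145 + 613} = \frac{\left(\left(42041 + 19219\right) + 177764\right) + 83072}{157758} = \left(\left(61260 + 177764\right) + 83072\right) \frac{1}{157758} = \left(239024 + 83072\right) \frac{1}{157758} = 322096 \cdot \frac{1}{157758} = \frac{161048}{78879}$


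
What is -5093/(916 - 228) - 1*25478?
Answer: -17533957/688 ≈ -25485.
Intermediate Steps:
-5093/(916 - 228) - 1*25478 = -5093/688 - 25478 = -17533957/688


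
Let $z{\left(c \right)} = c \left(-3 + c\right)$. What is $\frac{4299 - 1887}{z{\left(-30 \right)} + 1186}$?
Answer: $\frac{603}{544} \approx 1.1085$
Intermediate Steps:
$\frac{4299 - 1887}{z{\left(-30 \right)} + 1186} = \frac{4299 - 1887}{- 30 \left(-3 - 30\right) + 1186} = \frac{2412}{\left(-30\right) \left(-33\right) + 1186} = \frac{2412}{990 + 1186} = \frac{2412}{2176} = 2412 \cdot \frac{1}{2176} = \frac{603}{544}$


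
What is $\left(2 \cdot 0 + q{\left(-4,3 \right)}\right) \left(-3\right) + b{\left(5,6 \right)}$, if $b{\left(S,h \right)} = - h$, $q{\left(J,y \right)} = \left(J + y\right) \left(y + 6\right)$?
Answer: $21$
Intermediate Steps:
$q{\left(J,y \right)} = \left(6 + y\right) \left(J + y\right)$ ($q{\left(J,y \right)} = \left(J + y\right) \left(6 + y\right) = \left(6 + y\right) \left(J + y\right)$)
$\left(2 \cdot 0 + q{\left(-4,3 \right)}\right) \left(-3\right) + b{\left(5,6 \right)} = \left(2 \cdot 0 + \left(3^{2} + 6 \left(-4\right) + 6 \cdot 3 - 12\right)\right) \left(-3\right) - 6 = \left(0 + \left(9 - 24 + 18 - 12\right)\right) \left(-3\right) - 6 = \left(0 - 9\right) \left(-3\right) - 6 = \left(-9\right) \left(-3\right) - 6 = 27 - 6 = 21$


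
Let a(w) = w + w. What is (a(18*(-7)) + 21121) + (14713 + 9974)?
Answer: 45556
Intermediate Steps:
a(w) = 2*w
(a(18*(-7)) + 21121) + (14713 + 9974) = (2*(18*(-7)) + 21121) + (14713 + 9974) = (2*(-126) + 21121) + 24687 = (-252 + 21121) + 24687 = 20869 + 24687 = 45556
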